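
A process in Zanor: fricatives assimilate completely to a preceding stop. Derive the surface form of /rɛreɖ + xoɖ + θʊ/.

/x/ is the segment targeted by the rule; it sits immediately after /ɖ/, so it assimilates completely and surfaces as [ɖ].
The same rule applies at the second boundary: /θ/ → [ɖ] next to /ɖ/.

[rɛreɖɖoɖɖʊ]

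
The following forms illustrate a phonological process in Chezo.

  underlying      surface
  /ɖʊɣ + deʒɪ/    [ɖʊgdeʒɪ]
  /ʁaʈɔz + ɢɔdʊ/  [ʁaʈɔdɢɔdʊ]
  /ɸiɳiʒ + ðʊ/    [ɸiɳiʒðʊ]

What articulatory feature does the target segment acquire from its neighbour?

Underlying /ɣ/ is realised as [g] next to /d/; /d/ itself does not change.
/ɣ/ is a fricative while /d/ is a stop; the output [g] is a stop, matching the trigger — so the feature that spreads is manner.
The same holds elsewhere in the data: /z/ → [d] before /ɢ/ (fricative → stop, matching a stop) — only manner changes, and always toward the following segment.
Nothing changes in [ɸiɳiʒðʊ]: there the adjacent consonants already agree in manner (/ʒ/ and /ð/ are both fricatives), so this form is consistent with the same rule.

manner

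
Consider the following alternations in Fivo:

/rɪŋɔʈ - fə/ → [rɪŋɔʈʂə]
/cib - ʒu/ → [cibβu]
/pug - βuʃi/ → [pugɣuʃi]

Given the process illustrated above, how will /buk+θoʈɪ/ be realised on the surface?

[bukxoʈɪ]

The data show progressive place assimilation: /f/ → [ʂ] after /ʈ/; /ʒ/ → [β] after /b/; /β/ → [ɣ] after /g/. In each pair only place changes, matching the preceding consonant, while manner and voice stay constant.
The rule targets /θ/ (voiceless dental fricative), which sits after the trigger /k/ (velar).
The voiceless velar fricative is [x], so /θ/ → [x].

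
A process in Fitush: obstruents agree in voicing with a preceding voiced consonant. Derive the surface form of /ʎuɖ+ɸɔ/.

The rule targets /ɸ/ (voiceless bilabial fricative), which sits after the trigger /ɖ/ (voiced).
A voiced bilabial fricative is [β], so the surface segment is [β].

[ʎuɖβɔ]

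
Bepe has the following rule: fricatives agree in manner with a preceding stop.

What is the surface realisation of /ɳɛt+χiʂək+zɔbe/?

/χ/ is a voiceless uvular fricative. The preceding trigger /t/ is a stop, so /χ/ must become a stop as well.
A voiceless uvular stop is [q], so the surface segment is [q].
The same rule applies at the second boundary: /z/ → [d] next to /k/.

[ɳɛtqiʂəkdɔbe]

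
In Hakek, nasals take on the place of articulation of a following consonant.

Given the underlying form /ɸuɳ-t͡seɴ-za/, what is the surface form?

/ɳ/ is a voiced retroflex nasal. The following trigger /t͡s/ is alveolar, so /ɳ/ must become alveolar as well.
The voiced alveolar nasal is [n], so /ɳ/ → [n].
The same rule applies at the second boundary: /ɴ/ → [n] next to /z/.

[ɸunt͡senza]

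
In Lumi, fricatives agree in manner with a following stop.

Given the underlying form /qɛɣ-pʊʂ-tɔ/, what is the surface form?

/ɣ/ is a voiced velar fricative. The following trigger /p/ is a stop, so /ɣ/ must become a stop as well.
The voiced velar stop is [g], so /ɣ/ → [g].
The same rule applies at the second boundary: /ʂ/ → [ʈ] next to /t/.

[qɛgpʊʈtɔ]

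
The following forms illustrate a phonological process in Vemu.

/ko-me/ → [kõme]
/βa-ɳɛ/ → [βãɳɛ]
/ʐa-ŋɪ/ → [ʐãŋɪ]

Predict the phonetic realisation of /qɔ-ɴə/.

[qɔ̃ɴə]

The data show regressive nasality assimilation (vowel nasalisation): /o/ → [õ] before /m/; /a/ → [ã] before /ɳ/; /a/ → [ã] before /ŋ/ — a vowel is nasalised by an immediately following nasal consonant.
/ɔ/ sits next to the nasal /ɴ/ and is therefore nasalised to [ɔ̃].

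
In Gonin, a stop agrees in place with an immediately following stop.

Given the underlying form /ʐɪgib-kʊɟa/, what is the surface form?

/b/ is a voiced bilabial stop. The following trigger /k/ is velar, so /b/ must become velar as well.
The voiced velar stop is [g], so /b/ → [g].

[ʐɪgigkʊɟa]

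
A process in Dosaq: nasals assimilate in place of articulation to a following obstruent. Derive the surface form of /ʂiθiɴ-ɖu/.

[ʂiθiɳɖu]

/ɴ/ is a voiced uvular nasal. The following trigger /ɖ/ is retroflex, so /ɴ/ must become retroflex as well.
A voiced retroflex nasal is [ɳ], so the surface segment is [ɳ].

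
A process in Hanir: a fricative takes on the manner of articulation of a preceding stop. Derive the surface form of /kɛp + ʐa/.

[kɛpɖa]

The rule targets /ʐ/ (voiced retroflex fricative), which sits after the trigger /p/ (stop).
Changing only its manner to stop gives [ɖ] — the voiced retroflex stop.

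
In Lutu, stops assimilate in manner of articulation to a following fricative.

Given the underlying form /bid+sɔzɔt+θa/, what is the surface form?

[bizsɔzɔsθa]

/d/ is a voiced alveolar stop. The following trigger /s/ is a fricative, so /d/ must become a fricative as well.
A voiced alveolar fricative is [z], so the surface segment is [z].
At the second juncture, /t/ likewise becomes [s] adjacent to /θ/.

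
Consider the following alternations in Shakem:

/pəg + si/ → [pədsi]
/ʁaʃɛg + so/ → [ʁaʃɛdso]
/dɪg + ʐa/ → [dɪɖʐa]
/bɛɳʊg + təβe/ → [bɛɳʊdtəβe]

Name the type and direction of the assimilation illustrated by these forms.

regressive place assimilation

Comparing underlying and surface forms, /g/ → [d] is the alternation; the neighbouring /s/ is constant.
The change velar → alveolar matches the place of the following /s/, identifying this as place assimilation.
Manner and voice are unchanged, so the assimilation is partial, not total.
The other alternating forms pattern the same way: /g/ → [ɖ] before /ʐ/ (velar → retroflex, matching retroflex); /g/ → [d] before /t/ (velar → alveolar, matching alveolar) — only place changes, and always toward the following segment.
Since the segment that changes precedes the conditioning segment, the assimilation is regressive.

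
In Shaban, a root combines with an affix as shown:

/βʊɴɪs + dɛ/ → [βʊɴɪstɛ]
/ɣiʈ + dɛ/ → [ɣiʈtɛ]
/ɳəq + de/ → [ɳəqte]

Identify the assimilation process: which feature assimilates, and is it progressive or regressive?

The segment that alternates is /d/, which surfaces as [t] when adjacent to /s/.
/d/ is voiced while /s/ is voiceless; the output [t] is voiceless, matching the trigger — so the feature that spreads is voicing.
Place and manner are unchanged, so the assimilation is partial, not total.
The same holds elsewhere in the data: /d/ → [t] after /ʈ/ (voiced → voiceless, matching voiceless); /d/ → [t] after /q/ (voiced → voiceless, matching voiceless) — only voicing changes, and always toward the preceding segment.
Since the segment that changes follows the conditioning segment, the assimilation is progressive.

progressive voicing assimilation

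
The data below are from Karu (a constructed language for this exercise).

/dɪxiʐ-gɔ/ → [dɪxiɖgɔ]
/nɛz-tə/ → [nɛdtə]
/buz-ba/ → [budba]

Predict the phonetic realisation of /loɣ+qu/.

The data show regressive manner assimilation: /ʐ/ → [ɖ] before /g/; /z/ → [d] before /t/; /z/ → [d] before /b/. In each pair only manner changes, matching the following consonant, while place and voice stay constant.
/ɣ/ is a voiced velar fricative. The following trigger /q/ is a stop, so /ɣ/ must become a stop as well.
A voiced velar stop is [g], so the surface segment is [g].

[logqu]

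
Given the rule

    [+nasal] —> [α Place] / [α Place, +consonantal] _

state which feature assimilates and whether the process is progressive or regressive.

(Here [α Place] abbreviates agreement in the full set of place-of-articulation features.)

progressive place assimilation

The rule copies the place features (abbreviated [Place]) from the environment onto the target, so the assimilating feature is place.
Since the environment is written before the underscore, the trigger precedes the target; the direction is progressive.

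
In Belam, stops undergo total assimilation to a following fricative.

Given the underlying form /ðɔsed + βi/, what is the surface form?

/d/ is the segment targeted by the rule; it sits immediately before /β/, so it assimilates completely and surfaces as [β].

[ðɔseββi]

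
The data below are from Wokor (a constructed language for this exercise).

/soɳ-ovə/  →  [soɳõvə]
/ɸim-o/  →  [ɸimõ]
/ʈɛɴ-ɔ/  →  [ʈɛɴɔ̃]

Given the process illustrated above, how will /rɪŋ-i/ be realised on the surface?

[rɪŋĩ]

The data show progressive nasality assimilation (vowel nasalisation): /o/ → [õ] after /ɳ/; /o/ → [õ] after /m/; /ɔ/ → [ɔ̃] after /ɴ/ — a vowel is nasalised by an immediately preceding nasal consonant.
/i/ sits next to the nasal /ŋ/ and is therefore nasalised to [ĩ].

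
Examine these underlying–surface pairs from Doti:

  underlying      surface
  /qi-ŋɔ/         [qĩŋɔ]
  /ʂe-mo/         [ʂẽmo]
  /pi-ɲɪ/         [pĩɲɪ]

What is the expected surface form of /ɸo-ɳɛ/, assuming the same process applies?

The data show regressive nasality assimilation (vowel nasalisation): /i/ → [ĩ] before /ŋ/; /e/ → [ẽ] before /m/; /i/ → [ĩ] before /ɲ/ — a vowel is nasalised by an immediately following nasal consonant.
/o/ sits next to the nasal /ɳ/ and is therefore nasalised to [õ].

[ɸõɳɛ]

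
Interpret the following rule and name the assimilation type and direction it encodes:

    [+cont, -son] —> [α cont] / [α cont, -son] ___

progressive manner assimilation

The rule copies [cont] (continuancy) from the environment onto the target fricatives; since [±cont] encodes the stop/fricative manner contrast, the assimilating dimension is manner.
Since the environment is written before the underscore, the trigger precedes the target; the direction is progressive.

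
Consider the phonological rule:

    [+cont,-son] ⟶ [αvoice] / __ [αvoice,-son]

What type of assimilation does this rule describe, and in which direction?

The shared variable α links the value of [voice] on the target to the same value on the neighbouring segment, so voicing is the feature that assimilates.
The conditioning segment sits to the right of the focus bar, meaning the trigger follows the segment that changes — regressive assimilation.

regressive voicing assimilation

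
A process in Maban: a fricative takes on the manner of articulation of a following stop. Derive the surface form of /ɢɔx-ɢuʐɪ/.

[ɢɔkɢuʐɪ]

/x/ is a voiceless velar fricative. The following trigger /ɢ/ is a stop, so /x/ must become a stop as well.
The voiceless velar stop is [k], so /x/ → [k].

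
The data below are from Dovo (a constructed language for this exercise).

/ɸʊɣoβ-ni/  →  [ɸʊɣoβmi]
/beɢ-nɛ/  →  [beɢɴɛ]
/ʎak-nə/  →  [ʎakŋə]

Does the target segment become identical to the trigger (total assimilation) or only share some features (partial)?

Underlying /n/ is realised as [m] next to /β/; /β/ itself does not change.
/n/ is alveolar while /β/ is bilabial; the output [m] is bilabial, matching the trigger — so the feature that spreads is place.
Manner and voice are unchanged, so the assimilation is partial, not total.
The same holds elsewhere in the data: /n/ → [ɴ] after /ɢ/ (alveolar → uvular, matching uvular); /n/ → [ŋ] after /k/ (alveolar → velar, matching velar) — only place changes, and always toward the preceding segment.

partial assimilation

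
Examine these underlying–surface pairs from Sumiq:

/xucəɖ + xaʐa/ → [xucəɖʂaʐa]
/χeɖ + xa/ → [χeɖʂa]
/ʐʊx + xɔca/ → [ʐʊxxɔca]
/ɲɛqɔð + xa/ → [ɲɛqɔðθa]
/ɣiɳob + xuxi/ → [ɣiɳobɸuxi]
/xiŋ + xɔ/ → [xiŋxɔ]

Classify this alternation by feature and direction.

progressive place assimilation

Underlying /x/ is realised as [ʂ] next to /ɖ/; /ɖ/ itself does not change.
/x/ is velar while /ɖ/ is retroflex; the output [ʂ] is retroflex, matching the trigger — so the feature that spreads is place.
Manner and voice are unchanged, so the assimilation is partial, not total.
The other alternating forms pattern the same way: /x/ → [θ] after /ð/ (velar → dental, matching dental); /x/ → [ɸ] after /b/ (velar → bilabial, matching bilabial) — only place changes, and always toward the preceding segment.
No alternation appears in [ʐʊxxɔca], [xiŋxɔ]: there the adjacent consonants already agree in place (/x/ and /x/ are both velar; /x/ and /ŋ/ are both velar), so these forms are consistent with the same rule.
Since the segment that changes follows the conditioning segment, the assimilation is progressive.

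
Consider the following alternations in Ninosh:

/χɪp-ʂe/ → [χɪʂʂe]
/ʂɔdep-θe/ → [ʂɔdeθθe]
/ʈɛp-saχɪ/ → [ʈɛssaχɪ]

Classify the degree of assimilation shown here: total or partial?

total assimilation

Comparing underlying and surface forms, /p/ → [ʂ] is the alternation; the neighbouring /ʂ/ is constant.
The output [ʂ] is identical to the trigger /ʂ/ — every feature (place, manner, voicing) has been copied — so this is total assimilation.
The remaining alternations confirm this: /p/ → [θ] before /θ/; /p/ → [s] before /s/ — in each case the output is a copy of the following consonant.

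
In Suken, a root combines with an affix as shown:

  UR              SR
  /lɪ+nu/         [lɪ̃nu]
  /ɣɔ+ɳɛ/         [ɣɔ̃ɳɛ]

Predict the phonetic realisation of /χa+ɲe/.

[χãɲe]

The data show regressive nasality assimilation (vowel nasalisation): /ɪ/ → [ɪ̃] before /n/; /ɔ/ → [ɔ̃] before /ɳ/ — a vowel is nasalised by an immediately following nasal consonant.
The vowel /a/ is adjacent to the following nasal /ɲ/, so it acquires [+nasal] and surfaces as [ã].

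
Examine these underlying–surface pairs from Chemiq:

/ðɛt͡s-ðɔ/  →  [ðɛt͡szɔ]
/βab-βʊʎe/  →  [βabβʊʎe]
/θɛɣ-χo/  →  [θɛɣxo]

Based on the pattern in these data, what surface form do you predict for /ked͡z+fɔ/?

The data show progressive place assimilation: /ð/ → [z] after /t͡s/; /χ/ → [x] after /ɣ/. In each pair only place changes, matching the preceding consonant, while manner and voice stay constant.
Nothing changes in [βabβʊʎe]: there the adjacent consonants already agree in place (/β/ and /b/ are both bilabial), so this form is consistent with the same rule.
/f/ is a voiceless labiodental fricative. The preceding trigger /d͡z/ is alveolar, so /f/ must become alveolar as well.
A voiceless alveolar fricative is [s], so the surface segment is [s].

[ked͡zsɔ]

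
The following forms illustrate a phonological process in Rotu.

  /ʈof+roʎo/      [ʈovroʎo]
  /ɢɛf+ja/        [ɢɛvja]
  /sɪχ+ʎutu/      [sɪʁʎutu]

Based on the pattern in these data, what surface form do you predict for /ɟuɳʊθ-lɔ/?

The data show regressive voicing assimilation: /f/ → [v] before /r/; /f/ → [v] before /j/; /χ/ → [ʁ] before /ʎ/. In each pair only voicing changes, matching the following consonant, while place and manner stay constant.
The rule targets /θ/ (voiceless dental fricative), which sits before the trigger /l/ (voiced).
Changing only its voicing to voiced gives [ð] — the voiced dental fricative.

[ɟuɳʊðlɔ]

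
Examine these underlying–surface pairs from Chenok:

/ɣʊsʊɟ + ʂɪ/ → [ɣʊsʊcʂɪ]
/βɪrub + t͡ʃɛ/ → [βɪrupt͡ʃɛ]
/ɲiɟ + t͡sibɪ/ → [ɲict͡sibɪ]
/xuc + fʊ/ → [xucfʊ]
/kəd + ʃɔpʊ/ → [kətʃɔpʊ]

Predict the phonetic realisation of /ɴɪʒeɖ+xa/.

[ɴɪʒeʈxa]

The data show regressive voicing assimilation: /ɟ/ → [c] before /ʂ/; /b/ → [p] before /t͡ʃ/; /ɟ/ → [c] before /t͡s/; /d/ → [t] before /ʃ/. In each pair only voicing changes, matching the following consonant, while place and manner stay constant.
No alternation appears in [xucfʊ]: there the adjacent consonants already agree in voicing (/c/ and /f/ are both voiceless), so this form is consistent with the same rule.
/ɖ/ is a voiced retroflex stop. The following trigger /x/ is voiceless, so /ɖ/ must become voiceless as well.
Changing only its voicing to voiceless gives [ʈ] — the voiceless retroflex stop.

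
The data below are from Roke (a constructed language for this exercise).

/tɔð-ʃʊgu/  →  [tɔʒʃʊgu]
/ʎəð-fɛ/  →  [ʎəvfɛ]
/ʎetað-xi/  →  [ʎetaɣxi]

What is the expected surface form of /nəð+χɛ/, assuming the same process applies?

The data show regressive place assimilation: /ð/ → [ʒ] before /ʃ/; /ð/ → [v] before /f/; /ð/ → [ɣ] before /x/. In each pair only place changes, matching the following consonant, while manner and voice stay constant.
The rule targets /ð/ (voiced dental fricative), which sits before the trigger /χ/ (uvular).
A voiced uvular fricative is [ʁ], so the surface segment is [ʁ].

[nəʁχɛ]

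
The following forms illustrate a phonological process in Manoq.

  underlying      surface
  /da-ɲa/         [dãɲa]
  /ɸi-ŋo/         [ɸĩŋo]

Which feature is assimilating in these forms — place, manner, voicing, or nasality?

The vowel /a/ surfaces as nasalised [ã] next to the following nasal /ɲ/ — it has acquired the [+nasal] feature of its neighbour.
The other form shows the same pattern: /i/ → [ĩ] before /ŋ/ — each time a vowel is nasalised next to a following nasal.

nasality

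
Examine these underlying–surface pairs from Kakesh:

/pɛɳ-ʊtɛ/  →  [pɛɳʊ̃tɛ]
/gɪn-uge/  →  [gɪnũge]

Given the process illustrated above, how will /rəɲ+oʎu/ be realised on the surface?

The data show progressive nasality assimilation (vowel nasalisation): /ʊ/ → [ʊ̃] after /ɳ/; /u/ → [ũ] after /n/ — a vowel is nasalised by an immediately preceding nasal consonant.
The vowel /o/ is adjacent to the preceding nasal /ɲ/, so it acquires [+nasal] and surfaces as [õ].

[rəɲõʎu]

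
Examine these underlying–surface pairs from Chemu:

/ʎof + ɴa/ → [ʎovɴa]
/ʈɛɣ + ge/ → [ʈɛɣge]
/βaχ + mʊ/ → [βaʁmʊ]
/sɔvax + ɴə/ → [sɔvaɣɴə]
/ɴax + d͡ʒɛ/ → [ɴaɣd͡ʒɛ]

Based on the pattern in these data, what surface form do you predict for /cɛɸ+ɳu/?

[cɛβɳu]

The data show regressive voicing assimilation: /f/ → [v] before /ɴ/; /χ/ → [ʁ] before /m/; /x/ → [ɣ] before /ɴ/; /x/ → [ɣ] before /d͡ʒ/. In each pair only voicing changes, matching the following consonant, while place and manner stay constant.
Nothing changes in [ʈɛɣge]: there the adjacent consonants already agree in voicing (/ɣ/ and /g/ are both voiced), so this form is consistent with the same rule.
The rule targets /ɸ/ (voiceless bilabial fricative), which sits before the trigger /ɳ/ (voiced).
The voiced bilabial fricative is [β], so /ɸ/ → [β].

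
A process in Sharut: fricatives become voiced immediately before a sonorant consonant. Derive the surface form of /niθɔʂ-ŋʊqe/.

[niθɔʐŋʊqe]

The rule targets /ʂ/ (voiceless retroflex fricative), which sits before the trigger /ŋ/ (voiced).
The voiced retroflex fricative is [ʐ], so /ʂ/ → [ʐ].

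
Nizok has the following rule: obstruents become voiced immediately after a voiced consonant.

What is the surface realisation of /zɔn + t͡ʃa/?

/t͡ʃ/ is a voiceless postalveolar affricate. The preceding trigger /n/ is voiced, so /t͡ʃ/ must become voiced as well.
Changing only its voicing to voiced gives [d͡ʒ] — the voiced postalveolar affricate.

[zɔnd͡ʒa]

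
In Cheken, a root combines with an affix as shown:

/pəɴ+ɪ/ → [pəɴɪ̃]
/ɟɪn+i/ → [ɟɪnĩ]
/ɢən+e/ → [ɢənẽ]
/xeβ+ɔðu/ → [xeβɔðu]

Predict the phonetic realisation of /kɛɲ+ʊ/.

The data show progressive nasality assimilation (vowel nasalisation): /ɪ/ → [ɪ̃] after /ɴ/; /i/ → [ĩ] after /n/; /e/ → [ẽ] after /n/ — a vowel is nasalised by an immediately preceding nasal consonant.
No change occurs in [xeβɔðu] because the vowel at the boundary is adjacent to an oral consonant, not a nasal (/ɔ/ next to /β/).
/ʊ/ sits next to the nasal /ɲ/ and is therefore nasalised to [ʊ̃].

[kɛɲʊ̃]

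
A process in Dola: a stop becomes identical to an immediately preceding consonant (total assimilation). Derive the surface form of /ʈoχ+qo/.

/q/ is the segment targeted by the rule; it sits immediately after /χ/, so it assimilates completely and surfaces as [χ].

[ʈoχχo]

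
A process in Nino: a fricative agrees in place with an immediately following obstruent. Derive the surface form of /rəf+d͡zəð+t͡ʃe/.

[rəsd͡zəʒt͡ʃe]

/f/ is a voiceless labiodental fricative. The following trigger /d͡z/ is alveolar, so /f/ must become alveolar as well.
A voiceless alveolar fricative is [s], so the surface segment is [s].
At the second juncture, /ð/ likewise becomes [ʒ] adjacent to /t͡ʃ/.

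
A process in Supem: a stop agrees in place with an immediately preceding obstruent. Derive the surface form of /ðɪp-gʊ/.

[ðɪpbʊ]

/g/ is a voiced velar stop. The preceding trigger /p/ is bilabial, so /g/ must become bilabial as well.
A voiced bilabial stop is [b], so the surface segment is [b].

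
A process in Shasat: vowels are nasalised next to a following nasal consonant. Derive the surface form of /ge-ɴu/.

/e/ sits next to the nasal /ɴ/ and is therefore nasalised to [ẽ].

[gẽɴu]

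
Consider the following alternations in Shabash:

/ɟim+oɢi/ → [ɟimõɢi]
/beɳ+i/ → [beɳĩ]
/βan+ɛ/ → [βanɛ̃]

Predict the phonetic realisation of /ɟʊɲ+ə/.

The data show progressive nasality assimilation (vowel nasalisation): /o/ → [õ] after /m/; /i/ → [ĩ] after /ɳ/; /ɛ/ → [ɛ̃] after /n/ — a vowel is nasalised by an immediately preceding nasal consonant.
/ə/ sits next to the nasal /ɲ/ and is therefore nasalised to [ə̃].

[ɟʊɲə̃]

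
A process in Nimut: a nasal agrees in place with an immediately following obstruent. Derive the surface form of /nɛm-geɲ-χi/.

[nɛŋgeɴχi]

The rule targets /m/ (voiced bilabial nasal), which sits before the trigger /g/ (velar).
A voiced velar nasal is [ŋ], so the surface segment is [ŋ].
The same rule applies at the second boundary: /ɲ/ → [ɴ] next to /χ/.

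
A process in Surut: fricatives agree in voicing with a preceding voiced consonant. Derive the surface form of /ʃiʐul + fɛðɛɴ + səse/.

[ʃiʐulvɛðɛɴzəse]

/f/ is a voiceless labiodental fricative. The preceding trigger /l/ is voiced, so /f/ must become voiced as well.
The voiced labiodental fricative is [v], so /f/ → [v].
The same rule applies at the second boundary: /s/ → [z] next to /ɴ/.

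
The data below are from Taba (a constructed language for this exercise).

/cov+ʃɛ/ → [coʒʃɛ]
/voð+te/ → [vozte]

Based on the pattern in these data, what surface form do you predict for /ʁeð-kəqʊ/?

The data show regressive place assimilation: /v/ → [ʒ] before /ʃ/; /ð/ → [z] before /t/. In each pair only place changes, matching the following consonant, while manner and voice stay constant.
The rule targets /ð/ (voiced dental fricative), which sits before the trigger /k/ (velar).
The voiced velar fricative is [ɣ], so /ð/ → [ɣ].

[ʁeɣkəqʊ]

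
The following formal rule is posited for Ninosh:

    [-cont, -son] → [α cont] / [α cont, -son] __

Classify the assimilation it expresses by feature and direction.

progressive manner assimilation

The shared variable α links the value of [cont] on the target to that of the neighbouring obstruent. [cont] distinguishes stops from fricatives — a manner-of-articulation feature — so this is manner assimilation.
The conditioning segment sits to the left of the focus bar, meaning the trigger precedes the segment that changes — progressive assimilation.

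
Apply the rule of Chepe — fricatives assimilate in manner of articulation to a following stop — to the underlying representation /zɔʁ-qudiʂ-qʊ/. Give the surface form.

/ʁ/ is a voiced uvular fricative. The following trigger /q/ is a stop, so /ʁ/ must become a stop as well.
The voiced uvular stop is [ɢ], so /ʁ/ → [ɢ].
At the second juncture, /ʂ/ likewise becomes [ʈ] adjacent to /q/.

[zɔɢqudiʈqʊ]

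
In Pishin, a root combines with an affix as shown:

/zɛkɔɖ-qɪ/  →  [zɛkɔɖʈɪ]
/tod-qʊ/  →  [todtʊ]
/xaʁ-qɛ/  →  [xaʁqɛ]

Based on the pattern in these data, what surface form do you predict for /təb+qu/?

[təbpu]

The data show progressive place assimilation: /q/ → [ʈ] after /ɖ/; /q/ → [t] after /d/. In each pair only place changes, matching the preceding consonant, while manner and voice stay constant.
No alternation appears in [xaʁqɛ]: there the adjacent consonants already agree in place (/q/ and /ʁ/ are both uvular), so this form is consistent with the same rule.
/q/ is a voiceless uvular stop. The preceding trigger /b/ is bilabial, so /q/ must become bilabial as well.
The voiceless bilabial stop is [p], so /q/ → [p].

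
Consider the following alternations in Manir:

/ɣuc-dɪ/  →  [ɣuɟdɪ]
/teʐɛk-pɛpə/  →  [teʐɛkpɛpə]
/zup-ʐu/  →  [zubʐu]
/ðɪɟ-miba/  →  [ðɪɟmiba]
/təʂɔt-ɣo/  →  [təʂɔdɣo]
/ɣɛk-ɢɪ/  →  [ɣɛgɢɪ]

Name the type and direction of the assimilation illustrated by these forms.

Comparing underlying and surface forms, /c/ → [ɟ] is the alternation; the neighbouring /d/ is constant.
/c/ is voiceless while /d/ is voiced; the output [ɟ] is voiced, matching the trigger — so the feature that spreads is voicing.
Place and manner are unchanged, so the assimilation is partial, not total.
The other alternating forms pattern the same way: /p/ → [b] before /ʐ/ (voiceless → voiced, matching voiced); /t/ → [d] before /ɣ/ (voiceless → voiced, matching voiced); /k/ → [g] before /ɢ/ (voiceless → voiced, matching voiced) — only voicing changes, and always toward the following segment.
No alternation appears in [teʐɛkpɛpə], [ðɪɟmiba]: there the adjacent consonants already agree in voicing (/k/ and /p/ are both voiceless; /ɟ/ and /m/ are both voiced), so these forms are consistent with the same rule.
Since the segment that changes precedes the conditioning segment, the assimilation is regressive.

regressive voicing assimilation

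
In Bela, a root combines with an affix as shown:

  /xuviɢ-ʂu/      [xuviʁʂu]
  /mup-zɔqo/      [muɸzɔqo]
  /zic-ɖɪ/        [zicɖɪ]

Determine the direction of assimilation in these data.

regressive

Underlying /ɢ/ is realised as [ʁ] next to /ʂ/; /ʂ/ itself does not change.
The change stop → fricative matches the manner of the following /ʂ/, identifying this as manner assimilation.
Checking the remaining alternation: /p/ → [ɸ] before /z/ (stop → fricative, matching a fricative) — only manner changes, and always toward the following segment.
Nothing changes in [zicɖɪ]: there the adjacent consonants already agree in manner (/c/ and /ɖ/ are both stops), so this form is consistent with the same rule.
The trigger is the following segment, so the direction is regressive (anticipatory).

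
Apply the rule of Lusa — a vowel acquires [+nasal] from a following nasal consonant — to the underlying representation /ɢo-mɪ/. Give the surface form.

[ɢõmɪ]

/o/ sits next to the nasal /m/ and is therefore nasalised to [õ].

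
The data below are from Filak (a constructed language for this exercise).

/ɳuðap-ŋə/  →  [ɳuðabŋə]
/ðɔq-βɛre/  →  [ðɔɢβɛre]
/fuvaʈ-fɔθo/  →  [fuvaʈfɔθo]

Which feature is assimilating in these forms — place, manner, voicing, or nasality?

Underlying /p/ is realised as [b] next to /ŋ/; /ŋ/ itself does not change.
The change voiceless → voiced matches the voicing of the following /ŋ/, identifying this as voicing assimilation.
The same holds elsewhere in the data: /q/ → [ɢ] before /β/ (voiceless → voiced, matching voiced) — only voicing changes, and always toward the following segment.
Nothing changes in [fuvaʈfɔθo]: there the adjacent consonants already agree in voicing (/ʈ/ and /f/ are both voiceless), so this form is consistent with the same rule.

voicing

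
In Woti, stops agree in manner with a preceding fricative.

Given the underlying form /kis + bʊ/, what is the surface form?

The rule targets /b/ (voiced bilabial stop), which sits after the trigger /s/ (fricative).
The voiced bilabial fricative is [β], so /b/ → [β].

[kisβʊ]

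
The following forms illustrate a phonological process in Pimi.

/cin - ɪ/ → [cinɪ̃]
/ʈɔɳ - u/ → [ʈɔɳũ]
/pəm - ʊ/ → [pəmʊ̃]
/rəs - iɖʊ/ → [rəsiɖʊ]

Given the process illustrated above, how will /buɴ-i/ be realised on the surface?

The data show progressive nasality assimilation (vowel nasalisation): /ɪ/ → [ɪ̃] after /n/; /u/ → [ũ] after /ɳ/; /ʊ/ → [ʊ̃] after /m/ — a vowel is nasalised by an immediately preceding nasal consonant.
No change occurs in [rəsiɖʊ] because the vowel at the boundary is adjacent to an oral consonant, not a nasal (/i/ next to /s/).
/i/ sits next to the nasal /ɴ/ and is therefore nasalised to [ĩ].

[buɴĩ]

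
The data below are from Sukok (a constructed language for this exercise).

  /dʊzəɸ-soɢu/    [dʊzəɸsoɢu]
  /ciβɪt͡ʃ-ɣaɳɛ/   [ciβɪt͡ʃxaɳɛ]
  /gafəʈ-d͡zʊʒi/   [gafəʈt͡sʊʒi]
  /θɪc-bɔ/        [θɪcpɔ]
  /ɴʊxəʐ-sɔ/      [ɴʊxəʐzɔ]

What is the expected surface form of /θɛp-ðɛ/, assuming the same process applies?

[θɛpθɛ]

The data show progressive voicing assimilation: /ɣ/ → [x] after /t͡ʃ/; /d͡z/ → [t͡s] after /ʈ/; /b/ → [p] after /c/; /s/ → [z] after /ʐ/. In each pair only voicing changes, matching the preceding consonant, while place and manner stay constant.
Nothing changes in [dʊzəɸsoɢu]: there the adjacent consonants already agree in voicing (/s/ and /ɸ/ are both voiceless), so this form is consistent with the same rule.
The rule targets /ð/ (voiced dental fricative), which sits after the trigger /p/ (voiceless).
Changing only its voicing to voiceless gives [θ] — the voiceless dental fricative.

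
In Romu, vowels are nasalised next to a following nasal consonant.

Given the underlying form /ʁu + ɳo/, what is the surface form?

[ʁũɳo]

/u/ sits next to the nasal /ɳ/ and is therefore nasalised to [ũ].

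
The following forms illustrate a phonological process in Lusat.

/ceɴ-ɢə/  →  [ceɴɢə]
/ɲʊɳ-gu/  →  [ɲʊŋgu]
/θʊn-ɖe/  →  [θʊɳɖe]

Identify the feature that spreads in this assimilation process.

Underlying /ɳ/ is realised as [ŋ] next to /g/; /g/ itself does not change.
/ɳ/ is retroflex while /g/ is velar; the output [ŋ] is velar, matching the trigger — so the feature that spreads is place.
Checking the remaining alternation: /n/ → [ɳ] before /ɖ/ (alveolar → retroflex, matching retroflex) — only place changes, and always toward the following segment.
No alternation appears in [ceɴɢə]: there the adjacent consonants already agree in place (/ɴ/ and /ɢ/ are both uvular), so this form is consistent with the same rule.

place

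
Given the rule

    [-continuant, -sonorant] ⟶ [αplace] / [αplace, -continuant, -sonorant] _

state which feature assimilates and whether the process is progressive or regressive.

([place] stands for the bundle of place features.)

progressive place assimilation

The rule copies the place features (abbreviated [place]) from the environment onto the target, so the assimilating feature is place.
Since the environment is written before the underscore, the trigger precedes the target; the direction is progressive.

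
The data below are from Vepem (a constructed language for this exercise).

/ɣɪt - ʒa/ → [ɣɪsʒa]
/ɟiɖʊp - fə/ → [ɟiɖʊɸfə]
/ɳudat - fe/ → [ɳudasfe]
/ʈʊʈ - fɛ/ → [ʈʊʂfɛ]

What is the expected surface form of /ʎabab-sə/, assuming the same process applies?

The data show regressive manner assimilation: /t/ → [s] before /ʒ/; /p/ → [ɸ] before /f/; /t/ → [s] before /f/; /ʈ/ → [ʂ] before /f/. In each pair only manner changes, matching the following consonant, while place and voice stay constant.
The rule targets /b/ (voiced bilabial stop), which sits before the trigger /s/ (fricative).
A voiced bilabial fricative is [β], so the surface segment is [β].

[ʎabaβsə]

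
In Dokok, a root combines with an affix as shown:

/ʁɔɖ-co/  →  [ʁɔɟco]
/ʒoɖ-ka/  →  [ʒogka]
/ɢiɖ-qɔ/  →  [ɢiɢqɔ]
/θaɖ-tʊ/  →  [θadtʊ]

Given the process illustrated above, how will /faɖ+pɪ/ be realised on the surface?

[fabpɪ]

The data show regressive place assimilation: /ɖ/ → [ɟ] before /c/; /ɖ/ → [g] before /k/; /ɖ/ → [ɢ] before /q/; /ɖ/ → [d] before /t/. In each pair only place changes, matching the following consonant, while manner and voice stay constant.
The rule targets /ɖ/ (voiced retroflex stop), which sits before the trigger /p/ (bilabial).
The voiced bilabial stop is [b], so /ɖ/ → [b].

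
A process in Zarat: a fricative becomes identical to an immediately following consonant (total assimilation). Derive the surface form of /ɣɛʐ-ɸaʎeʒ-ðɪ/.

/ʐ/ is the segment targeted by the rule; it sits immediately before /ɸ/, so it assimilates completely and surfaces as [ɸ].
At the second juncture, /ʒ/ likewise becomes [ð] adjacent to /ð/.

[ɣɛɸɸaʎeððɪ]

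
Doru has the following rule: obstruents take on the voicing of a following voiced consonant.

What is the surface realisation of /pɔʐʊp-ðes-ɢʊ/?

The rule targets /p/ (voiceless bilabial stop), which sits before the trigger /ð/ (voiced).
Changing only its voicing to voiced gives [b] — the voiced bilabial stop.
The same rule applies at the second boundary: /s/ → [z] next to /ɢ/.

[pɔʐʊbðezɢʊ]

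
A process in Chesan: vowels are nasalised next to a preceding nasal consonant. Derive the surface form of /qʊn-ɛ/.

The vowel /ɛ/ is adjacent to the preceding nasal /n/, so it acquires [+nasal] and surfaces as [ɛ̃].

[qʊnɛ̃]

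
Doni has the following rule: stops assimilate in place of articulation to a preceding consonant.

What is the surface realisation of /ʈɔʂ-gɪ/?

[ʈɔʂɖɪ]

/g/ is a voiced velar stop. The preceding trigger /ʂ/ is retroflex, so /g/ must become retroflex as well.
Changing only its place to retroflex gives [ɖ] — the voiced retroflex stop.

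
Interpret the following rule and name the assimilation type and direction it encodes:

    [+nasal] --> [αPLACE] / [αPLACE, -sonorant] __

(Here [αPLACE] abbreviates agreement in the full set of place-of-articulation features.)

progressive place assimilation

The shared variable α links the value of the place features (abbreviated [PLACE]) on the target to the same value on the neighbouring segment, so place is the feature that assimilates.
Since the environment is written before the underscore, the trigger precedes the target; the direction is progressive.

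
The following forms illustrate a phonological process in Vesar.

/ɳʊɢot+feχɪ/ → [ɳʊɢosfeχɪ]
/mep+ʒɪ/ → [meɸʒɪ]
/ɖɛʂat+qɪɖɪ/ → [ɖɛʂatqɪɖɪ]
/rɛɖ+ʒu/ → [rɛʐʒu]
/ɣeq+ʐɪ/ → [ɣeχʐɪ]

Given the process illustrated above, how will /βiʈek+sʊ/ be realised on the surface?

The data show regressive manner assimilation: /t/ → [s] before /f/; /p/ → [ɸ] before /ʒ/; /ɖ/ → [ʐ] before /ʒ/; /q/ → [χ] before /ʐ/. In each pair only manner changes, matching the following consonant, while place and voice stay constant.
No alternation appears in [ɖɛʂatqɪɖɪ]: there the adjacent consonants already agree in manner (/t/ and /q/ are both stops), so this form is consistent with the same rule.
The rule targets /k/ (voiceless velar stop), which sits before the trigger /s/ (fricative).
A voiceless velar fricative is [x], so the surface segment is [x].

[βiʈexsʊ]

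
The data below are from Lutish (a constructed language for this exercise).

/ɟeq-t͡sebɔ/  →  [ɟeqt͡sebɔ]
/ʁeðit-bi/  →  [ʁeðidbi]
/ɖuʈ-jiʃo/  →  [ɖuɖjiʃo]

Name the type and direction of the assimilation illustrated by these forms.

regressive voicing assimilation

Underlying /t/ is realised as [d] next to /b/; /b/ itself does not change.
/t/ is voiceless while /b/ is voiced; the output [d] is voiced, matching the trigger — so the feature that spreads is voicing.
Place and manner are unchanged, so the assimilation is partial, not total.
The same holds elsewhere in the data: /ʈ/ → [ɖ] before /j/ (voiceless → voiced, matching voiced) — only voicing changes, and always toward the following segment.
No alternation appears in [ɟeqt͡sebɔ]: there the adjacent consonants already agree in voicing (/q/ and /t͡s/ are both voiceless), so this form is consistent with the same rule.
The trigger is the following segment, so the direction is regressive (anticipatory).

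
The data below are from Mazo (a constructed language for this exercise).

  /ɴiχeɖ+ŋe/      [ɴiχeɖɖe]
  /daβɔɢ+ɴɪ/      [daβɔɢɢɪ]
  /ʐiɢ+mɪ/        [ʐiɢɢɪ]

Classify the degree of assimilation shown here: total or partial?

The segment that alternates is /ŋ/, which surfaces as [ɖ] when adjacent to /ɖ/.
The output [ɖ] is identical to the trigger /ɖ/ — every feature (place, manner, voicing) has been copied — so this is total assimilation.
The remaining alternations confirm this: /ɴ/ → [ɢ] after /ɢ/; /m/ → [ɢ] after /ɢ/ — in each case the output is a copy of the preceding consonant.

total assimilation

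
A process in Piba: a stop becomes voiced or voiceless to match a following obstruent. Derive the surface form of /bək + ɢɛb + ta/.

/k/ is a voiceless velar stop. The following trigger /ɢ/ is voiced, so /k/ must become voiced as well.
A voiced velar stop is [g], so the surface segment is [g].
At the second juncture, /b/ likewise becomes [p] adjacent to /t/.

[bəgɢɛpta]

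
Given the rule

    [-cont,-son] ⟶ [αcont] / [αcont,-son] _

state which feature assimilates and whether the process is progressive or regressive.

The rule copies [cont] (continuancy) from the environment onto the target stops; since [±cont] encodes the stop/fricative manner contrast, the assimilating dimension is manner.
The conditioning segment sits to the left of the focus bar, meaning the trigger precedes the segment that changes — progressive assimilation.

progressive manner assimilation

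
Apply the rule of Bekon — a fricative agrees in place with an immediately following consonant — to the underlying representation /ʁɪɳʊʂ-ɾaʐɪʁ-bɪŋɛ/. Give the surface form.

/ʂ/ is a voiceless retroflex fricative. The following trigger /ɾ/ is alveolar, so /ʂ/ must become alveolar as well.
The voiceless alveolar fricative is [s], so /ʂ/ → [s].
The same rule applies at the second boundary: /ʁ/ → [β] next to /b/.

[ʁɪɳʊsɾaʐɪβbɪŋɛ]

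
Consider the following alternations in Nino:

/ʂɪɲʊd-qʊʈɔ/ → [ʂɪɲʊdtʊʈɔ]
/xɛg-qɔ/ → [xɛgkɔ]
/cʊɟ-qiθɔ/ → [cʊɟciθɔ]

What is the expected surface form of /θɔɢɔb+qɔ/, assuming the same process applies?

[θɔɢɔbpɔ]

The data show progressive place assimilation: /q/ → [t] after /d/; /q/ → [k] after /g/; /q/ → [c] after /ɟ/. In each pair only place changes, matching the preceding consonant, while manner and voice stay constant.
/q/ is a voiceless uvular stop. The preceding trigger /b/ is bilabial, so /q/ must become bilabial as well.
The voiceless bilabial stop is [p], so /q/ → [p].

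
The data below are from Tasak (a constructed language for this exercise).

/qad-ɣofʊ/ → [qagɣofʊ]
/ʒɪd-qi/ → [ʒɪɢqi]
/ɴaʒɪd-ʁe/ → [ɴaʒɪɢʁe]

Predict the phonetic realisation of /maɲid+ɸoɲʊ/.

[maɲibɸoɲʊ]

The data show regressive place assimilation: /d/ → [g] before /ɣ/; /d/ → [ɢ] before /q/; /d/ → [ɢ] before /ʁ/. In each pair only place changes, matching the following consonant, while manner and voice stay constant.
The rule targets /d/ (voiced alveolar stop), which sits before the trigger /ɸ/ (bilabial).
A voiced bilabial stop is [b], so the surface segment is [b].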